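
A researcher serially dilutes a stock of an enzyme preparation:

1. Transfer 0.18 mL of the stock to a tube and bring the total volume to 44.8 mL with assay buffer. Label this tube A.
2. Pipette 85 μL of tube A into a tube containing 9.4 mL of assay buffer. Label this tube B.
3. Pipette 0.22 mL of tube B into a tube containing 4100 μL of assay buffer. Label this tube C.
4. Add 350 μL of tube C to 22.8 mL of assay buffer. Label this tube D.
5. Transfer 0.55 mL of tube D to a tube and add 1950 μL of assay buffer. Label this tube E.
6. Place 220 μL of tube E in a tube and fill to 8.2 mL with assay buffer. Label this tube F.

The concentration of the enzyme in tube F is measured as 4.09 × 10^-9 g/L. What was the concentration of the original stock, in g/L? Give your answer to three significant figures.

Step 1: 0.18 mL brought to 44.8 mL → factor 44.8/0.18 = 248.89
Step 2: 85 μL + 9.4 mL = 9485 μL total → factor 9485/85 = 111.59
Step 3: 0.22 mL + 4100 μL = 4.32 mL total → factor 4.32/0.22 = 19.636
Step 4: 350 μL + 22.8 mL = 23150 μL total → factor 23150/350 = 66.143
Step 5: 0.55 mL + 1950 μL = 2.5 mL total → factor 2.5/0.55 = 4.5455
Step 6: 220 μL brought to 8.2 mL → factor 8200/220 = 37.273
Overall dilution factor = 248.89 × 111.59 × 19.636 × 66.143 × 4.5455 × 37.273 = 6.1113 × 10^9
Stock = 4.09 × 10^-9 g/L × 6.1113 × 10^9 = 25.0 g/L

25.0 g/L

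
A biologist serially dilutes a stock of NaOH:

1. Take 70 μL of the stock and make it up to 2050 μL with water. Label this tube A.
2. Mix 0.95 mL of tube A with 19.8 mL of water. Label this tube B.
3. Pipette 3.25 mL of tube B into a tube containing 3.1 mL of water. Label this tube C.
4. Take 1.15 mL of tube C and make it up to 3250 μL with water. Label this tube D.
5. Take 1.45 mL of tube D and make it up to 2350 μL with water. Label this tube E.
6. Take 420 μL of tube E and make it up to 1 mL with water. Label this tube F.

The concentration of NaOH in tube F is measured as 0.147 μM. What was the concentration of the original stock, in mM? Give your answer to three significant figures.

2.00 mM

Step 1: 70 μL brought to 2050 μL → factor 2050/70 = 29.286
Step 2: 0.95 mL + 19.8 mL = 20.75 mL total → factor 20.75/0.95 = 21.842
Step 3: 3.25 mL + 3.1 mL = 6.35 mL total → factor 6.35/3.25 = 1.9538
Step 4: 1.15 mL brought to 3250 μL → factor 3.25/1.15 = 2.8261
Step 5: 1.45 mL brought to 2350 μL → factor 2.35/1.45 = 1.6207
Step 6: 420 μL brought to 1 mL → factor 1000/420 = 2.381
Overall dilution factor = 29.286 × 21.842 × 1.9538 × 2.8261 × 1.6207 × 2.381 = 13629
Stock = 0.147 μM × 13629 = 2004 μM = 2.00 mM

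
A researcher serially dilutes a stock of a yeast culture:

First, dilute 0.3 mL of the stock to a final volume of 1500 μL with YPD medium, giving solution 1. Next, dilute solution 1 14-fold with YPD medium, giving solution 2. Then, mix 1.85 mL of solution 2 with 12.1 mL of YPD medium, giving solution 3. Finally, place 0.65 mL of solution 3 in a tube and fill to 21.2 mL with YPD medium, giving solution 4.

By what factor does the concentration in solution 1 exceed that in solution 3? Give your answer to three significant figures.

Step 1: 0.3 mL brought to 1500 μL → factor 1.5/0.3 = 5
Step 2: 14-fold → factor 14
Step 3: 1.85 mL + 12.1 mL = 13.95 mL total → factor 13.95/1.85 = 7.5405
Dilution factor to solution 1 = 5; to solution 3 = 527.84
[solution 1]/[solution 3] = (factor to solution 3)/(factor to solution 1) = 527.84/5 = 106

106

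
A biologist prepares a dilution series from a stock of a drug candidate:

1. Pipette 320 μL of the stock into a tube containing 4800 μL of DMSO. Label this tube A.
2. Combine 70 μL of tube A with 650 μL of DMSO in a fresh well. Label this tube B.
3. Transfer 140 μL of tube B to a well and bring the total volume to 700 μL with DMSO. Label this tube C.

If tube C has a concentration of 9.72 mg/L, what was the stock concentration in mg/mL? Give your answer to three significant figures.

Step 1: 320 μL + 4800 μL = 5120 μL total → factor 5120/320 = 16
Step 2: 70 μL + 650 μL = 720 μL total → factor 720/70 = 10.286
Step 3: 140 μL brought to 700 μL → factor 700/140 = 5
Overall dilution factor = 16 × 10.286 × 5 = 822.86
Stock = 9.72 mg/L × 822.86 = 7998 mg/L = 8.00 mg/mL

8.00 mg/mL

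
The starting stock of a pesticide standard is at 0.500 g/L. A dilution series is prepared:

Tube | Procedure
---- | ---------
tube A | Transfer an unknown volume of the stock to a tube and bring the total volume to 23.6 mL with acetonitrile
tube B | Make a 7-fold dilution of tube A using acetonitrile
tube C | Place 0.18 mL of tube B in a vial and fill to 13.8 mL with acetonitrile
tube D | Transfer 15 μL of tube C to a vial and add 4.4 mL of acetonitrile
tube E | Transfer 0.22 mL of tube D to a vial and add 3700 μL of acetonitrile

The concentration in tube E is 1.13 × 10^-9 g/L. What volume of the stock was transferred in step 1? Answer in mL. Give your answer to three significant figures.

0.150 mL

Step 1: v brought to 23.6 mL → factor = 23.6 mL/v
Step 2: 7-fold → factor 7
Step 3: 0.18 mL brought to 13.8 mL → factor 13.8/0.18 = 76.667
Step 4: 15 μL + 4.4 mL = 4415 μL total → factor 4415/15 = 294.33
Step 5: 0.22 mL + 3700 μL = 3.92 mL total → factor 3.92/0.22 = 17.818
Product of known-step factors = 2.8145 × 10^6
Overall factor = 0.500 g/L / (1.13 × 10^-9 g/L) = 4.4248 × 10^8
Step-1 factor = 4.4248 × 10^8 / 2.8145 × 10^6 = 157.21
v = 23.6 mL / 157.21 = 0.150 mL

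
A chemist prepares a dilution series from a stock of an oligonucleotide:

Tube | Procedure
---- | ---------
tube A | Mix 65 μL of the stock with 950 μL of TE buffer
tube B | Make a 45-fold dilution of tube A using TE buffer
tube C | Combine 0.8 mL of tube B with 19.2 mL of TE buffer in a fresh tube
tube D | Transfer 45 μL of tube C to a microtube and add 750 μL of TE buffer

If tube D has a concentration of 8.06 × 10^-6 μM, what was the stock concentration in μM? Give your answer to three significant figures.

2.50 μM

Step 1: 65 μL + 950 μL = 1015 μL total → factor 1015/65 = 15.615
Step 2: 45-fold → factor 45
Step 3: 0.8 mL + 19.2 mL = 20 mL total → factor 20/0.8 = 25
Step 4: 45 μL + 750 μL = 795 μL total → factor 795/45 = 17.667
Overall dilution factor = 15.615 × 45 × 25 × 17.667 = 3.1036 × 10^5
Stock = 8.06 × 10^-6 μM × 3.1036 × 10^5 = 2.50 μM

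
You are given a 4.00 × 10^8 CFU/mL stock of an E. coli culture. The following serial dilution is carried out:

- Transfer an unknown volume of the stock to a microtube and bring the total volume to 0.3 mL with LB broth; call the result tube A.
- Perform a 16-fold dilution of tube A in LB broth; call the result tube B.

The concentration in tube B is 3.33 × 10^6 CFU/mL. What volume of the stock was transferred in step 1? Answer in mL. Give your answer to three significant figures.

0.0400 mL

Step 1: v brought to 0.3 mL → factor = 0.3 mL/v
Step 2: 16-fold → factor 16
Product of known-step factors = 16
Overall factor = 4.00 × 10^8 CFU/mL / (3.33 × 10^6 CFU/mL) = 120.12
Step-1 factor = 120.12 / 16 = 7.5075
v = 0.3 mL / 7.5075 = 0.0400 mL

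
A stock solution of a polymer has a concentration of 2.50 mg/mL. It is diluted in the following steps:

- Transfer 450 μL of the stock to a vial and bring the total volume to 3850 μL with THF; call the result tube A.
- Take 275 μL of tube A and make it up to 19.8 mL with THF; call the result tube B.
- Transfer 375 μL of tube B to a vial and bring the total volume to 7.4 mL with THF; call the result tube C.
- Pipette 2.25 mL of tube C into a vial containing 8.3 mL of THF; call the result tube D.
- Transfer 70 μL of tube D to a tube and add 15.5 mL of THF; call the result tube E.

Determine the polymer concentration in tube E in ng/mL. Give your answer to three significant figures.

0.197 ng/mL

Step 1: 450 μL brought to 3850 μL → factor 3850/450 = 8.5556
Step 2: 275 μL brought to 19.8 mL → factor 19800/275 = 72
Step 3: 375 μL brought to 7.4 mL → factor 7400/375 = 19.733
Step 4: 2.25 mL + 8.3 mL = 10.55 mL total → factor 10.55/2.25 = 4.6889
Step 5: 70 μL + 15.5 mL = 15570 μL total → factor 15570/70 = 222.43
Overall dilution factor = 8.5556 × 72 × 19.733 × 4.6889 × 222.43 = 1.2678 × 10^7
Final = 2.50 mg/mL / 1.2678 × 10^7 = 1.972 × 10^-7 mg/mL = 0.197 ng/mL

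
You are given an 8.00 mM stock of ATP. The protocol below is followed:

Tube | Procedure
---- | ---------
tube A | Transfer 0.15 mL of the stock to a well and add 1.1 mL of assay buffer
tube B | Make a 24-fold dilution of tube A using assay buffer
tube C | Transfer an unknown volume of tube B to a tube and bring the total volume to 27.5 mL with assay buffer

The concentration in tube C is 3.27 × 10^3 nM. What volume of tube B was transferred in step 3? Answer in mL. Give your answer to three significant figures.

2.25 mL

Step 1: 0.15 mL + 1.1 mL = 1.25 mL total → factor 1.25/0.15 = 8.3333
Step 2: 24-fold → factor 24
Step 3: v brought to 27.5 mL → factor = 27.5 mL/v
Product of known-step factors = 200
Overall factor = 8.00 mM / (3.27 × 10^3 nM) = 2446.5
Step-3 factor = 2446.5 / 200 = 12.232
v = 27.5 mL / 12.232 = 2.25 mL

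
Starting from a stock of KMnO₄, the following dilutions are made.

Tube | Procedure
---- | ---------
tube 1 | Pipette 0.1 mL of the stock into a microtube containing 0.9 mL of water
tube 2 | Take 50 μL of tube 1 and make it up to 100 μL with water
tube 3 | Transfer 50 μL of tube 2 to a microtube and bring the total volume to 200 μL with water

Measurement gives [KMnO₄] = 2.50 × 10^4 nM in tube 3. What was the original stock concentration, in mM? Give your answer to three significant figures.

Step 1: 0.1 mL + 0.9 mL = 1 mL total → factor 1/0.1 = 10
Step 2: 50 μL brought to 100 μL → factor 100/50 = 2
Step 3: 50 μL brought to 200 μL → factor 200/50 = 4
Overall dilution factor = 10 × 2 × 4 = 80
Stock = 2.50 × 10^4 nM × 80 = 2.000 × 10^6 nM = 2.00 mM

2.00 mM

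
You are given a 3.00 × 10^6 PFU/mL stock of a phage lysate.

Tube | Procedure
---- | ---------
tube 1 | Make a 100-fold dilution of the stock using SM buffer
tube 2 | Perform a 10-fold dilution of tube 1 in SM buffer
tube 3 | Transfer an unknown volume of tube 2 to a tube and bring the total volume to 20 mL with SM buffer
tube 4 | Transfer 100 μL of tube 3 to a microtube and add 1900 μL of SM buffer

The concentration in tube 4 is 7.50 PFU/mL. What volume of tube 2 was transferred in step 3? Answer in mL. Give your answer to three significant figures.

1.00 mL

Step 1: 100-fold → factor 100
Step 2: 10-fold → factor 10
Step 3: v brought to 20 mL → factor = 20 mL/v
Step 4: 100 μL + 1900 μL = 2000 μL total → factor 2000/100 = 20
Product of known-step factors = 20000
Overall factor = 3.00 × 10^6 PFU/mL / (7.50 PFU/mL) = 4 × 10^5
Step-3 factor = 4 × 10^5 / 20000 = 20
v = 20 mL / 20 = 1.00 mL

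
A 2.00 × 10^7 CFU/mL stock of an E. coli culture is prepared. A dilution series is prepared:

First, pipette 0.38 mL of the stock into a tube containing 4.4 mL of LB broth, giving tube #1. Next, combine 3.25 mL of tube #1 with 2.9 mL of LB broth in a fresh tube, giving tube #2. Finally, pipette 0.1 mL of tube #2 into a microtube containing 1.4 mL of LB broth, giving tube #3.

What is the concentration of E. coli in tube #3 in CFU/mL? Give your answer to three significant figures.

Step 1: 0.38 mL + 4.4 mL = 4.78 mL total → factor 4.78/0.38 = 12.579
Step 2: 3.25 mL + 2.9 mL = 6.15 mL total → factor 6.15/3.25 = 1.8923
Step 3: 0.1 mL + 1.4 mL = 1.5 mL total → factor 1.5/0.1 = 15
Overall dilution factor = 12.579 × 1.8923 × 15 = 357.05
Final = 2.00 × 10^7 CFU/mL / 357.05 = 5.60 × 10^4 CFU/mL

5.60 × 10^4 CFU/mL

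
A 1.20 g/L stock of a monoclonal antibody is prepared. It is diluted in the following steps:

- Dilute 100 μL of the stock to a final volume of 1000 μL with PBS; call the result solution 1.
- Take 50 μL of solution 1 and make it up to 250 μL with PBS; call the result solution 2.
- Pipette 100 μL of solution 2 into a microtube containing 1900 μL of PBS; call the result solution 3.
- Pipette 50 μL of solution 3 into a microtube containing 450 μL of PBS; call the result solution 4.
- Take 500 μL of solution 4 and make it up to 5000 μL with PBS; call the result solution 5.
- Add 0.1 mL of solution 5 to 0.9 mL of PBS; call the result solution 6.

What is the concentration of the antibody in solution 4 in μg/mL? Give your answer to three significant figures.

Step 1: 100 μL brought to 1000 μL → factor 1000/100 = 10
Step 2: 50 μL brought to 250 μL → factor 250/50 = 5
Step 3: 100 μL + 1900 μL = 2000 μL total → factor 2000/100 = 20
Step 4: 50 μL + 450 μL = 500 μL total → factor 500/50 = 10
Dilution factor through solution 4 = 10 × 5 × 20 × 10 = 10000
[solution 4] = 1.20 g/L / 10000 = 0.0001200 g/L = 0.120 μg/mL

0.120 μg/mL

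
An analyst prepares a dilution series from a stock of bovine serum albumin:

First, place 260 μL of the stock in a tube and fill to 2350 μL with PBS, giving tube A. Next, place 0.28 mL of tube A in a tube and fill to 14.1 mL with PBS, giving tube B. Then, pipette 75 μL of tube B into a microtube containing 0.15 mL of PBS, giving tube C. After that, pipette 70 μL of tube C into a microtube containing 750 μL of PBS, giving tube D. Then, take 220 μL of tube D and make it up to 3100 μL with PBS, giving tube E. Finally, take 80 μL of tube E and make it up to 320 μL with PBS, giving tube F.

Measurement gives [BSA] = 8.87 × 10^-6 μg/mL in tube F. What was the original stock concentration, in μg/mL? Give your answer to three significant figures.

Step 1: 260 μL brought to 2350 μL → factor 2350/260 = 9.0385
Step 2: 0.28 mL brought to 14.1 mL → factor 14.1/0.28 = 50.357
Step 3: 75 μL + 0.15 mL = 225 μL total → factor 225/75 = 3
Step 4: 70 μL + 750 μL = 820 μL total → factor 820/70 = 11.714
Step 5: 220 μL brought to 3100 μL → factor 3100/220 = 14.091
Step 6: 80 μL brought to 320 μL → factor 320/80 = 4
Overall dilution factor = 9.0385 × 50.357 × 3 × 11.714 × 14.091 × 4 = 9.0155 × 10^5
Stock = 8.87 × 10^-6 μg/mL × 9.0155 × 10^5 = 8.00 μg/mL

8.00 μg/mL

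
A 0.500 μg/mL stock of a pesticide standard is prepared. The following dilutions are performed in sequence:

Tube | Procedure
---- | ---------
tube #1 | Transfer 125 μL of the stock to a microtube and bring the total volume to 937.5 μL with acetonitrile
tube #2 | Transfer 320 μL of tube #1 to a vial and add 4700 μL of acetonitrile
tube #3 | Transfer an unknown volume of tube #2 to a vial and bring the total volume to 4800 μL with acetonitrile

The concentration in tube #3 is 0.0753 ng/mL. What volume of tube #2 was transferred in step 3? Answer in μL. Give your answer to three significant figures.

85.1 μL

Step 1: 125 μL brought to 937.5 μL → factor 937.5/125 = 7.5
Step 2: 320 μL + 4700 μL = 5020 μL total → factor 5020/320 = 15.688
Step 3: v brought to 4800 μL → factor = 4800 μL/v
Product of known-step factors = 117.66
Overall factor = 0.500 μg/mL / (0.0753 ng/mL) = 6640.1
Step-3 factor = 6640.1 / 117.66 = 56.436
v = 4800 μL / 56.436 = 85.1 μL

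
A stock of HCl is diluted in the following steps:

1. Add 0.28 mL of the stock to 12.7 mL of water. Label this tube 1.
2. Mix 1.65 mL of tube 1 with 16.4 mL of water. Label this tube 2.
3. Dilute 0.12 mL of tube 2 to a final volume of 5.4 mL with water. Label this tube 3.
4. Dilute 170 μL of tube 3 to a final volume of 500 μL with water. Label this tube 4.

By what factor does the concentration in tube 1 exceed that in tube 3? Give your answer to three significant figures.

Step 1: 0.28 mL + 12.7 mL = 12.98 mL total → factor 12.98/0.28 = 46.357
Step 2: 1.65 mL + 16.4 mL = 18.05 mL total → factor 18.05/1.65 = 10.939
Step 3: 0.12 mL brought to 5.4 mL → factor 5.4/0.12 = 45
Dilution factor to tube 1 = 46.357; to tube 3 = 22820
[tube 1]/[tube 3] = (factor to tube 3)/(factor to tube 1) = 22820/46.357 = 492

492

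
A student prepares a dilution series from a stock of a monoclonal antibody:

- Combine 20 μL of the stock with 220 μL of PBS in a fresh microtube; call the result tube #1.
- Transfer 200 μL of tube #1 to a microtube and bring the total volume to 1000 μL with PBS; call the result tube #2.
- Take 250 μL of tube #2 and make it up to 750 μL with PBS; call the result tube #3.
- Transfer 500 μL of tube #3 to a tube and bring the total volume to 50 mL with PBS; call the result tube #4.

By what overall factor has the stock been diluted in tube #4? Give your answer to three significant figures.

1.80 × 10^4

Step 1: 20 μL + 220 μL = 240 μL total → factor 240/20 = 12
Step 2: 200 μL brought to 1000 μL → factor 1000/200 = 5
Step 3: 250 μL brought to 750 μL → factor 750/250 = 3
Step 4: 500 μL brought to 50 mL → factor 50000/500 = 100
Overall dilution factor = 12 × 5 × 3 × 100 = 18000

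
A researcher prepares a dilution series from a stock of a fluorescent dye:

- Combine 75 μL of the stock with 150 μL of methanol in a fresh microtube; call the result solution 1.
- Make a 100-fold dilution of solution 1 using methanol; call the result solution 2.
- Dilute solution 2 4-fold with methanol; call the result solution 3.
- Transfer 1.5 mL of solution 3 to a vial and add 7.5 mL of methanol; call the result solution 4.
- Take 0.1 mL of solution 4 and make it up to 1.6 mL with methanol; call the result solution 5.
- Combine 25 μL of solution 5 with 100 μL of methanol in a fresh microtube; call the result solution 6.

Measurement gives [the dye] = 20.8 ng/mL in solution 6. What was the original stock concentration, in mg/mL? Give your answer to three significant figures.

Step 1: 75 μL + 150 μL = 225 μL total → factor 225/75 = 3
Step 2: 100-fold → factor 100
Step 3: 4-fold → factor 4
Step 4: 1.5 mL + 7.5 mL = 9 mL total → factor 9/1.5 = 6
Step 5: 0.1 mL brought to 1.6 mL → factor 1.6/0.1 = 16
Step 6: 25 μL + 100 μL = 125 μL total → factor 125/25 = 5
Overall dilution factor = 3 × 100 × 4 × 6 × 16 × 5 = 5.76 × 10^5
Stock = 20.8 ng/mL × 5.76 × 10^5 = 1.198 × 10^7 ng/mL = 12.0 mg/mL

12.0 mg/mL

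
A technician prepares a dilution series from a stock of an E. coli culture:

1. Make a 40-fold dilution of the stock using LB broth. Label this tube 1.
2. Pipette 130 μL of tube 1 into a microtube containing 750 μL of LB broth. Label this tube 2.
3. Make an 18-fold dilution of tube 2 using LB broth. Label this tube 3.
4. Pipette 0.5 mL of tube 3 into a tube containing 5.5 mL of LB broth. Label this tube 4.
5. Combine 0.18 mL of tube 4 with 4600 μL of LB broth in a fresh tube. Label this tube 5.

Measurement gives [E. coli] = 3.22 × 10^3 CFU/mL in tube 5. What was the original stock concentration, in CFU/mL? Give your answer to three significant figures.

Step 1: 40-fold → factor 40
Step 2: 130 μL + 750 μL = 880 μL total → factor 880/130 = 6.7692
Step 3: 18-fold → factor 18
Step 4: 0.5 mL + 5.5 mL = 6 mL total → factor 6/0.5 = 12
Step 5: 0.18 mL + 4600 μL = 4.78 mL total → factor 4.78/0.18 = 26.556
Overall dilution factor = 40 × 6.7692 × 18 × 12 × 26.556 = 1.5531 × 10^6
Stock = 3.22 × 10^3 CFU/mL × 1.5531 × 10^6 = 5.00 × 10^9 CFU/mL

5.00 × 10^9 CFU/mL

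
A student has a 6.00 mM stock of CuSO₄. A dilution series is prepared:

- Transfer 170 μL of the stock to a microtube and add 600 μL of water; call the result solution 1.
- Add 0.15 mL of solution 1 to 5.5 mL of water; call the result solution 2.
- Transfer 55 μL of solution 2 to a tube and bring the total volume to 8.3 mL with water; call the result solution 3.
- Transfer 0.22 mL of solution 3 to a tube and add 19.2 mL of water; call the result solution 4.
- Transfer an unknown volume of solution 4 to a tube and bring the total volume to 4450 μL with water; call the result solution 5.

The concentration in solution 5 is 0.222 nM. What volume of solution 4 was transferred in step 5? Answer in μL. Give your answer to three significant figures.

374 μL

Step 1: 170 μL + 600 μL = 770 μL total → factor 770/170 = 4.5294
Step 2: 0.15 mL + 5.5 mL = 5.65 mL total → factor 5.65/0.15 = 37.667
Step 3: 55 μL brought to 8.3 mL → factor 8300/55 = 150.91
Step 4: 0.22 mL + 19.2 mL = 19.42 mL total → factor 19.42/0.22 = 88.273
Step 5: v brought to 4450 μL → factor = 4450 μL/v
Product of known-step factors = 2.2727 × 10^6
Overall factor = 6.00 mM / (0.222 nM) = 2.7027 × 10^7
Step-5 factor = 2.7027 × 10^7 / 2.2727 × 10^6 = 11.892
v = 4450 μL / 11.892 = 374 μL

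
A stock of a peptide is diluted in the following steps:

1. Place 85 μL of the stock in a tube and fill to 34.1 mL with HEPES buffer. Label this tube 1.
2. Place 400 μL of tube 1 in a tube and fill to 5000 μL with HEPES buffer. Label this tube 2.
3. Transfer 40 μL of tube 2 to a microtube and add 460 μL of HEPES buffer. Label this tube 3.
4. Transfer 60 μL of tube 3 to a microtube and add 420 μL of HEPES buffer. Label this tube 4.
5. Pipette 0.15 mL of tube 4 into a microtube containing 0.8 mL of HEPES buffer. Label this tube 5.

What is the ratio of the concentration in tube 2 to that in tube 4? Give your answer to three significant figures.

Step 1: 85 μL brought to 34.1 mL → factor 34100/85 = 401.18
Step 2: 400 μL brought to 5000 μL → factor 5000/400 = 12.5
Step 3: 40 μL + 460 μL = 500 μL total → factor 500/40 = 12.5
Step 4: 60 μL + 420 μL = 480 μL total → factor 480/60 = 8
Dilution factor to tube 2 = 5014.7; to tube 4 = 5.0147 × 10^5
[tube 2]/[tube 4] = (factor to tube 4)/(factor to tube 2) = 5.0147 × 10^5/5014.7 = 100

100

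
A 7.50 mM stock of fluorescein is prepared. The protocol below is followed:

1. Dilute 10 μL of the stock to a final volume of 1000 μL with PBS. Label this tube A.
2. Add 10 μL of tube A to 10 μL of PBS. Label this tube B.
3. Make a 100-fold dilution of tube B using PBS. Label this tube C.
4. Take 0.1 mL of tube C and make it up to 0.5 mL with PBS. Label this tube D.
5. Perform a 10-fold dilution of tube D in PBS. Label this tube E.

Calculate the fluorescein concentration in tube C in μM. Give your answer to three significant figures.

0.375 μM

Step 1: 10 μL brought to 1000 μL → factor 1000/10 = 100
Step 2: 10 μL + 10 μL = 20 μL total → factor 20/10 = 2
Step 3: 100-fold → factor 100
Dilution factor through tube C = 100 × 2 × 100 = 20000
[tube C] = 7.50 mM / 20000 = 0.0003750 mM = 0.375 μM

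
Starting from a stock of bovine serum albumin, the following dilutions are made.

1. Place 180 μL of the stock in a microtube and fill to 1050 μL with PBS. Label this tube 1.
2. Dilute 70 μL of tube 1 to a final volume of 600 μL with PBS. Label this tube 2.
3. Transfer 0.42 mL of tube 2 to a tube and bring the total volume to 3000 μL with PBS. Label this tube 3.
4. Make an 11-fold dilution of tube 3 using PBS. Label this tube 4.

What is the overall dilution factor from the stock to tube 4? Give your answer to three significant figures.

3.93 × 10^3

Step 1: 180 μL brought to 1050 μL → factor 1050/180 = 5.8333
Step 2: 70 μL brought to 600 μL → factor 600/70 = 8.5714
Step 3: 0.42 mL brought to 3000 μL → factor 3/0.42 = 7.1429
Step 4: 11-fold → factor 11
Overall dilution factor = 5.8333 × 8.5714 × 7.1429 × 11 = 3928.6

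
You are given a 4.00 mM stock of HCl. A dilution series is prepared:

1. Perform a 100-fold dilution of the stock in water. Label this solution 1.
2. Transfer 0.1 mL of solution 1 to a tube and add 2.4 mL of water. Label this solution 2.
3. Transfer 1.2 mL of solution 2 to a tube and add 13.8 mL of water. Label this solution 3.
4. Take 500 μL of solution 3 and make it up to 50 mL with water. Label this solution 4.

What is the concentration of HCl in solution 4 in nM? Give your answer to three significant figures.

1.28 nM

Step 1: 100-fold → factor 100
Step 2: 0.1 mL + 2.4 mL = 2.5 mL total → factor 2.5/0.1 = 25
Step 3: 1.2 mL + 13.8 mL = 15 mL total → factor 15/1.2 = 12.5
Step 4: 500 μL brought to 50 mL → factor 50000/500 = 100
Overall dilution factor = 100 × 25 × 12.5 × 100 = 3.125 × 10^6
Final = 4.00 mM / 3.125 × 10^6 = 1.280 × 10^-6 mM = 1.28 nM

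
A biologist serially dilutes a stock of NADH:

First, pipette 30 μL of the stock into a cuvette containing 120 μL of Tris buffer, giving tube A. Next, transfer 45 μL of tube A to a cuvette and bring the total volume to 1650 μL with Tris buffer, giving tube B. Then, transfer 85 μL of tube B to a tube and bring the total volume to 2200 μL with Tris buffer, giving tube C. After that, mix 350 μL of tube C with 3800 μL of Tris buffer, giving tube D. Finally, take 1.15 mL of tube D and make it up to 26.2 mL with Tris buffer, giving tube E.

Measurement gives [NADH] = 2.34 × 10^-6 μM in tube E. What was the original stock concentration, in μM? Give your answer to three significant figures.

3.00 μM

Step 1: 30 μL + 120 μL = 150 μL total → factor 150/30 = 5
Step 2: 45 μL brought to 1650 μL → factor 1650/45 = 36.667
Step 3: 85 μL brought to 2200 μL → factor 2200/85 = 25.882
Step 4: 350 μL + 3800 μL = 4150 μL total → factor 4150/350 = 11.857
Step 5: 1.15 mL brought to 26.2 mL → factor 26.2/1.15 = 22.783
Overall dilution factor = 5 × 36.667 × 25.882 × 11.857 × 22.783 = 1.2818 × 10^6
Stock = 2.34 × 10^-6 μM × 1.2818 × 10^6 = 3.00 μM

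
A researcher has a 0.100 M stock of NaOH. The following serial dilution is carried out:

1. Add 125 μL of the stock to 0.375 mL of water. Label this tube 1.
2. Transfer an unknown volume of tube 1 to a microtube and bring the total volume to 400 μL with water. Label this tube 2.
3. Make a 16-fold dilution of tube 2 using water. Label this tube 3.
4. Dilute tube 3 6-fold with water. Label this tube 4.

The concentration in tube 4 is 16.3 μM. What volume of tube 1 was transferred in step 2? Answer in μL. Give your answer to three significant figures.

Step 1: 125 μL + 0.375 mL = 500 μL total → factor 500/125 = 4
Step 2: v brought to 400 μL → factor = 400 μL/v
Step 3: 16-fold → factor 16
Step 4: 6-fold → factor 6
Product of known-step factors = 384
Overall factor = 0.100 M / (16.3 μM) = 6135
Step-2 factor = 6135 / 384 = 15.976
v = 400 μL / 15.976 = 25.0 μL

25.0 μL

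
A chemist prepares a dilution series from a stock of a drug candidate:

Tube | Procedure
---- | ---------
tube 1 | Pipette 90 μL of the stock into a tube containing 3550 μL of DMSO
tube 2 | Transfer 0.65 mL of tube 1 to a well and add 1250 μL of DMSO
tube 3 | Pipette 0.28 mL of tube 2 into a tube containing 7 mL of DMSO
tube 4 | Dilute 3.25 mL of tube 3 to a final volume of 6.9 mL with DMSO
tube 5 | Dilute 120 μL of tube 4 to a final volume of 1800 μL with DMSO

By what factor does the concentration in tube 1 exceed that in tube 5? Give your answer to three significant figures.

2.42 × 10^3

Step 1: 90 μL + 3550 μL = 3640 μL total → factor 3640/90 = 40.444
Step 2: 0.65 mL + 1250 μL = 1.9 mL total → factor 1.9/0.65 = 2.9231
Step 3: 0.28 mL + 7 mL = 7.28 mL total → factor 7.28/0.28 = 26
Step 4: 3.25 mL brought to 6.9 mL → factor 6.9/3.25 = 2.1231
Step 5: 120 μL brought to 1800 μL → factor 1800/120 = 15
Dilution factor to tube 1 = 40.444; to tube 5 = 97888
[tube 1]/[tube 5] = (factor to tube 5)/(factor to tube 1) = 97888/40.444 = 2.42 × 10^3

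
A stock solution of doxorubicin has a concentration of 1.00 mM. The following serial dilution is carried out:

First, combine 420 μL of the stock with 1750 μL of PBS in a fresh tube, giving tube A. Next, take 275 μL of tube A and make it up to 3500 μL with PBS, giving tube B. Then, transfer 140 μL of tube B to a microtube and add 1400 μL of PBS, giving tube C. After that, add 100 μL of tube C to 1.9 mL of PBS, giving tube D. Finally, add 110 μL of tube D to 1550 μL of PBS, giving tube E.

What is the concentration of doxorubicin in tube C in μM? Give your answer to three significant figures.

1.38 μM

Step 1: 420 μL + 1750 μL = 2170 μL total → factor 2170/420 = 5.1667
Step 2: 275 μL brought to 3500 μL → factor 3500/275 = 12.727
Step 3: 140 μL + 1400 μL = 1540 μL total → factor 1540/140 = 11
Dilution factor through tube C = 5.1667 × 12.727 × 11 = 723.33
[tube C] = 1.00 mM / 723.33 = 0.001382 mM = 1.38 μM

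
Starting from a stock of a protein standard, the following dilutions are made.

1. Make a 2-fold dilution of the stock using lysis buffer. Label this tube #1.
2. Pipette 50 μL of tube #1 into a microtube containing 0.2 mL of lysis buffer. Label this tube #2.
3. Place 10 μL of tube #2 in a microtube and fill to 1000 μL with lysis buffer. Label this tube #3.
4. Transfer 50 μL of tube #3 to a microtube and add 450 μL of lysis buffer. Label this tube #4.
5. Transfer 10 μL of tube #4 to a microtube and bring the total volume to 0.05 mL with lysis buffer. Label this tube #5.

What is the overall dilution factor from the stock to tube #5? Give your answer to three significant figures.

Step 1: 2-fold → factor 2
Step 2: 50 μL + 0.2 mL = 250 μL total → factor 250/50 = 5
Step 3: 10 μL brought to 1000 μL → factor 1000/10 = 100
Step 4: 50 μL + 450 μL = 500 μL total → factor 500/50 = 10
Step 5: 10 μL brought to 0.05 mL → factor 50/10 = 5
Overall dilution factor = 2 × 5 × 100 × 10 × 5 = 50000

5.00 × 10^4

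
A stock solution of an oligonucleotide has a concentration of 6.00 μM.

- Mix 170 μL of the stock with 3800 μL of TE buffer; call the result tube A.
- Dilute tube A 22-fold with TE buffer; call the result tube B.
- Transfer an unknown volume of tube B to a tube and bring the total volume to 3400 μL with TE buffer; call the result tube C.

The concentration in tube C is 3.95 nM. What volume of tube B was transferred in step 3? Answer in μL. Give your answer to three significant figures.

Step 1: 170 μL + 3800 μL = 3970 μL total → factor 3970/170 = 23.353
Step 2: 22-fold → factor 22
Step 3: v brought to 3400 μL → factor = 3400 μL/v
Product of known-step factors = 513.76
Overall factor = 6.00 μM / (3.95 nM) = 1519
Step-3 factor = 1519 / 513.76 = 2.9566
v = 3400 μL / 2.9566 = 1.15 × 10^3 μL

1.15 × 10^3 μL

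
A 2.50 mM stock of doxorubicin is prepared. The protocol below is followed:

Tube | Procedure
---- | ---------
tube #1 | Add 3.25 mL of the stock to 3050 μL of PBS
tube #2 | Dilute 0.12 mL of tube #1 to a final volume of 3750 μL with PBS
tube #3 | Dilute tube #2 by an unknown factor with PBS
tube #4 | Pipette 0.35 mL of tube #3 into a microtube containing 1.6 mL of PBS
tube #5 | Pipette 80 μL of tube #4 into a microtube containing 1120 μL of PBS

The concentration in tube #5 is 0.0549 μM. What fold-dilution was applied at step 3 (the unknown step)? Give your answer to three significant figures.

9.00-fold

Step 1: 3.25 mL + 3050 μL = 6.3 mL total → factor 6.3/3.25 = 1.9385
Step 2: 0.12 mL brought to 3750 μL → factor 3.75/0.12 = 31.25
Step 3: unknown factor x
Step 4: 0.35 mL + 1.6 mL = 1.95 mL total → factor 1.95/0.35 = 5.5714
Step 5: 80 μL + 1120 μL = 1200 μL total → factor 1200/80 = 15
Product of known-step factors = 5062.5
Overall factor = 2.50 mM / (0.0549 μM) = 45537
x = 45537 / 5062.5 = 9.00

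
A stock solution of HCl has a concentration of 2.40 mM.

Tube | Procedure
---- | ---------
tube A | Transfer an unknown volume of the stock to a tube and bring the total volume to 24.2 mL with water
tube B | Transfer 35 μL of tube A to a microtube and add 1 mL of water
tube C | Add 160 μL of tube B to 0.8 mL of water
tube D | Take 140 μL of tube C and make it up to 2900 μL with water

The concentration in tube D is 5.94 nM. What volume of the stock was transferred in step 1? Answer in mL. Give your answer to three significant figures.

Step 1: v brought to 24.2 mL → factor = 24.2 mL/v
Step 2: 35 μL + 1 mL = 1035 μL total → factor 1035/35 = 29.571
Step 3: 160 μL + 0.8 mL = 960 μL total → factor 960/160 = 6
Step 4: 140 μL brought to 2900 μL → factor 2900/140 = 20.714
Product of known-step factors = 3675.3
Overall factor = 2.40 mM / (5.94 nM) = 4.0404 × 10^5
Step-1 factor = 4.0404 × 10^5 / 3675.3 = 109.93
v = 24.2 mL / 109.93 = 0.220 mL

0.220 mL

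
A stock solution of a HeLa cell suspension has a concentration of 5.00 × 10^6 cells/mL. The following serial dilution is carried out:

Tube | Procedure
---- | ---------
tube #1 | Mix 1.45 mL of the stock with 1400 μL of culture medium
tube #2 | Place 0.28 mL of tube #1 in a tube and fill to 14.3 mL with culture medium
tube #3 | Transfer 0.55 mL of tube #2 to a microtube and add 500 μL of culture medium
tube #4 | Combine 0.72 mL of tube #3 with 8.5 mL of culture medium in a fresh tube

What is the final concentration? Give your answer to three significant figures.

2.04 × 10^3 cells/mL

Step 1: 1.45 mL + 1400 μL = 2.85 mL total → factor 2.85/1.45 = 1.9655
Step 2: 0.28 mL brought to 14.3 mL → factor 14.3/0.28 = 51.071
Step 3: 0.55 mL + 500 μL = 1.05 mL total → factor 1.05/0.55 = 1.9091
Step 4: 0.72 mL + 8.5 mL = 9.22 mL total → factor 9.22/0.72 = 12.806
Overall dilution factor = 1.9655 × 51.071 × 1.9091 × 12.806 = 2454
Final = 5.00 × 10^6 cells/mL / 2454 = 2.04 × 10^3 cells/mL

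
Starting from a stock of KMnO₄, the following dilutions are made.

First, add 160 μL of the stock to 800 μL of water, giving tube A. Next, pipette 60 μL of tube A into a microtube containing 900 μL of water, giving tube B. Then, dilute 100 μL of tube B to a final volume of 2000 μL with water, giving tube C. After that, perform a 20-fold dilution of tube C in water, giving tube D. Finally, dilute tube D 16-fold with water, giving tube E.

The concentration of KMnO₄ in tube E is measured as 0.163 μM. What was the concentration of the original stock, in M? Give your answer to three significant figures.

0.100 M

Step 1: 160 μL + 800 μL = 960 μL total → factor 960/160 = 6
Step 2: 60 μL + 900 μL = 960 μL total → factor 960/60 = 16
Step 3: 100 μL brought to 2000 μL → factor 2000/100 = 20
Step 4: 20-fold → factor 20
Step 5: 16-fold → factor 16
Overall dilution factor = 6 × 16 × 20 × 20 × 16 = 6.144 × 10^5
Stock = 0.163 μM × 6.144 × 10^5 = 1.001 × 10^5 μM = 0.100 M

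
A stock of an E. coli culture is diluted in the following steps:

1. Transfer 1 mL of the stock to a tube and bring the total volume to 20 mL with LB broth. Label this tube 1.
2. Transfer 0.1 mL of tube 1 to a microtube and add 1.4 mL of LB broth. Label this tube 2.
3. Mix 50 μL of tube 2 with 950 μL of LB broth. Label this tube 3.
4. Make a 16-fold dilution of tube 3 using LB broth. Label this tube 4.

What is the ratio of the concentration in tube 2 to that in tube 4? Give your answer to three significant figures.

Step 1: 1 mL brought to 20 mL → factor 20/1 = 20
Step 2: 0.1 mL + 1.4 mL = 1.5 mL total → factor 1.5/0.1 = 15
Step 3: 50 μL + 950 μL = 1000 μL total → factor 1000/50 = 20
Step 4: 16-fold → factor 16
Dilution factor to tube 2 = 300; to tube 4 = 96000
[tube 2]/[tube 4] = (factor to tube 4)/(factor to tube 2) = 96000/300 = 320

320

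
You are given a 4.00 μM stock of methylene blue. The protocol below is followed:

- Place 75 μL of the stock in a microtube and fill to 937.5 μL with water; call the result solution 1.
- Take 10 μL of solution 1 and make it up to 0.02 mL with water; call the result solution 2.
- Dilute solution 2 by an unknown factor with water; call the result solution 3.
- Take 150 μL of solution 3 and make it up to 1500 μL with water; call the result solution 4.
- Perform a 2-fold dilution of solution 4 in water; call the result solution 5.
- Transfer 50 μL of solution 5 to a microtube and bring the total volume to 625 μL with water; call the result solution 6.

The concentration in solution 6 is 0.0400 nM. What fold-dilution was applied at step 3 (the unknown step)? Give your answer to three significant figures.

16.0-fold

Step 1: 75 μL brought to 937.5 μL → factor 937.5/75 = 12.5
Step 2: 10 μL brought to 0.02 mL → factor 20/10 = 2
Step 3: unknown factor x
Step 4: 150 μL brought to 1500 μL → factor 1500/150 = 10
Step 5: 2-fold → factor 2
Step 6: 50 μL brought to 625 μL → factor 625/50 = 12.5
Product of known-step factors = 6250
Overall factor = 4.00 μM / (0.0400 nM) = 1 × 10^5
x = 1 × 10^5 / 6250 = 16.0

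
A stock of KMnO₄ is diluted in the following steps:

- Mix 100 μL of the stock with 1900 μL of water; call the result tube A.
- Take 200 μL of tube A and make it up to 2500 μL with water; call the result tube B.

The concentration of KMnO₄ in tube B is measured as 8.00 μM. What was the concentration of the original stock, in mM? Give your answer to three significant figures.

Step 1: 100 μL + 1900 μL = 2000 μL total → factor 2000/100 = 20
Step 2: 200 μL brought to 2500 μL → factor 2500/200 = 12.5
Overall dilution factor = 20 × 12.5 = 250
Stock = 8.00 μM × 250 = 2000 μM = 2.00 mM

2.00 mM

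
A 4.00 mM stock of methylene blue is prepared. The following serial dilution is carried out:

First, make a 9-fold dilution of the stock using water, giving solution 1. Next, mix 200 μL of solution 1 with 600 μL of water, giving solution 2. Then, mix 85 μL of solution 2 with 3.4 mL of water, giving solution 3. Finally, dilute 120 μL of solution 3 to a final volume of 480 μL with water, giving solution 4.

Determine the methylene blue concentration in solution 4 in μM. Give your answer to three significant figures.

Step 1: 9-fold → factor 9
Step 2: 200 μL + 600 μL = 800 μL total → factor 800/200 = 4
Step 3: 85 μL + 3.4 mL = 3485 μL total → factor 3485/85 = 41
Step 4: 120 μL brought to 480 μL → factor 480/120 = 4
Overall dilution factor = 9 × 4 × 41 × 4 = 5904
Final = 4.00 mM / 5904 = 0.0006775 mM = 0.678 μM

0.678 μM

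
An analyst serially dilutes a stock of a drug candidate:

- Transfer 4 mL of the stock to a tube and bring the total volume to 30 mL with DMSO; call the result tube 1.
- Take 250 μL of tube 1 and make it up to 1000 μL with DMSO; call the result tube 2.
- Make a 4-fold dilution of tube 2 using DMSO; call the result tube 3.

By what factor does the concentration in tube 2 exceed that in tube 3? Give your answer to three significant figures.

Step 1: 4 mL brought to 30 mL → factor 30/4 = 7.5
Step 2: 250 μL brought to 1000 μL → factor 1000/250 = 4
Step 3: 4-fold → factor 4
Dilution factor to tube 2 = 30; to tube 3 = 120
[tube 2]/[tube 3] = (factor to tube 3)/(factor to tube 2) = 120/30 = 4.00

4.00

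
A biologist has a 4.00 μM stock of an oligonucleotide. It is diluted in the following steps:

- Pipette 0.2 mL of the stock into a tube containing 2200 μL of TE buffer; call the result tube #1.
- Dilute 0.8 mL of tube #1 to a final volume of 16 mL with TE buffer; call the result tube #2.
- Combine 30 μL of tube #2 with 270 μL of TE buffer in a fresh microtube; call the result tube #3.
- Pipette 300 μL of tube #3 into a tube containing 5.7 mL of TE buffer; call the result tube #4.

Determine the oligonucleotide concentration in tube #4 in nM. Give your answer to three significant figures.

Step 1: 0.2 mL + 2200 μL = 2.4 mL total → factor 2.4/0.2 = 12
Step 2: 0.8 mL brought to 16 mL → factor 16/0.8 = 20
Step 3: 30 μL + 270 μL = 300 μL total → factor 300/30 = 10
Step 4: 300 μL + 5.7 mL = 6000 μL total → factor 6000/300 = 20
Overall dilution factor = 12 × 20 × 10 × 20 = 48000
Final = 4.00 μM / 48000 = 8.333 × 10^-5 μM = 0.0833 nM

0.0833 nM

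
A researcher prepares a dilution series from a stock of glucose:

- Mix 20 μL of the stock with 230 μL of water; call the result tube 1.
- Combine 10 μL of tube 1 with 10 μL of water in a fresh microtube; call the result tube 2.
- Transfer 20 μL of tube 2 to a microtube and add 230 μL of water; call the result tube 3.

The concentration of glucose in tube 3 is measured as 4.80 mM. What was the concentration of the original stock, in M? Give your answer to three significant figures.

1.50 M

Step 1: 20 μL + 230 μL = 250 μL total → factor 250/20 = 12.5
Step 2: 10 μL + 10 μL = 20 μL total → factor 20/10 = 2
Step 3: 20 μL + 230 μL = 250 μL total → factor 250/20 = 12.5
Overall dilution factor = 12.5 × 2 × 12.5 = 312.5
Stock = 4.80 mM × 312.5 = 1500 mM = 1.50 M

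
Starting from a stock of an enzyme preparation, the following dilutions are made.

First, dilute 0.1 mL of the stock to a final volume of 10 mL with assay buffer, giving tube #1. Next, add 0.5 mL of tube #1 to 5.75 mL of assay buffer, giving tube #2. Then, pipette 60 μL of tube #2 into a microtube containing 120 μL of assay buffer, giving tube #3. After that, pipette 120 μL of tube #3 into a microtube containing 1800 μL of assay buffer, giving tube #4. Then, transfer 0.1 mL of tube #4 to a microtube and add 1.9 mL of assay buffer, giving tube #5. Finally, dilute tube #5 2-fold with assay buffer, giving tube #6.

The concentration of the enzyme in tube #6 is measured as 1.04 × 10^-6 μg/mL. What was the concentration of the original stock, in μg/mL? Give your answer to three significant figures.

Step 1: 0.1 mL brought to 10 mL → factor 10/0.1 = 100
Step 2: 0.5 mL + 5.75 mL = 6.25 mL total → factor 6.25/0.5 = 12.5
Step 3: 60 μL + 120 μL = 180 μL total → factor 180/60 = 3
Step 4: 120 μL + 1800 μL = 1920 μL total → factor 1920/120 = 16
Step 5: 0.1 mL + 1.9 mL = 2 mL total → factor 2/0.1 = 20
Step 6: 2-fold → factor 2
Overall dilution factor = 100 × 12.5 × 3 × 16 × 20 × 2 = 2.4 × 10^6
Stock = 1.04 × 10^-6 μg/mL × 2.4 × 10^6 = 2.50 μg/mL

2.50 μg/mL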